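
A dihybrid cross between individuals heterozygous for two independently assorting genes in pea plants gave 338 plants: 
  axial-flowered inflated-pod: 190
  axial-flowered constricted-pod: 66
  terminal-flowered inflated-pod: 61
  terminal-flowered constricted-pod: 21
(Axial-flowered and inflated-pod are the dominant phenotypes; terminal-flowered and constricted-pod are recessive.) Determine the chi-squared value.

0.199

A dihybrid F₂ with independent assortment and complete dominance at both loci gives a 9:3:3:1 phenotypic ratio.
Total ratio parts = 16. Expected numbers out of 338:
  axial-flowered inflated-pod: 338 × 9/16 = 190.125
  axial-flowered constricted-pod: 338 × 3/16 = 63.375
  terminal-flowered inflated-pod: 338 × 3/16 = 63.375
  terminal-flowered constricted-pod: 338 × 1/16 = 21.125
χ² = Σ (O − E)² / E
  axial-flowered inflated-pod: (190 − 190.125)² / 190.125 = 0.0001
  axial-flowered constricted-pod: (66 − 63.375)² / 63.375 = 0.1087
  terminal-flowered inflated-pod: (61 − 63.375)² / 63.375 = 0.0890
  terminal-flowered constricted-pod: (21 − 21.125)² / 21.125 = 0.0007
χ² = 0.0001 + 0.1087 + 0.0890 + 0.0007 = 0.1985 ≈ 0.199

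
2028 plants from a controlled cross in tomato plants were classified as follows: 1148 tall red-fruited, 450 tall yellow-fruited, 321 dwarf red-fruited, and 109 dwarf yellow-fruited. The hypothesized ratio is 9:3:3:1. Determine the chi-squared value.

24.558

Total ratio parts = 16. Expected numbers out of 2028:
  tall red-fruited: 2028 × 9/16 = 1140.75
  tall yellow-fruited: 2028 × 3/16 = 380.25
  dwarf red-fruited: 2028 × 3/16 = 380.25
  dwarf yellow-fruited: 2028 × 1/16 = 126.75
χ² = Σ (O − E)² / E
  tall red-fruited: (1148 − 1140.75)² / 1140.75 = 0.0461
  tall yellow-fruited: (450 − 380.25)² / 380.25 = 12.7944
  dwarf red-fruited: (321 − 380.25)² / 380.25 = 9.2322
  dwarf yellow-fruited: (109 − 126.75)² / 126.75 = 2.4857
χ² = 0.0461 + 12.7944 + 9.2322 + 2.4857 = 24.5584 ≈ 24.558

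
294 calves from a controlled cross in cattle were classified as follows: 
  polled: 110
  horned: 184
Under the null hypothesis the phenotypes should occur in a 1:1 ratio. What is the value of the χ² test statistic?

18.626

Under the 1:1 hypothesis (Σ ratio = 2, N = 294):
  polled: 294 × 1/2 = 147
  horned: 294 × 1/2 = 147
χ² = Σ (O − E)² / E
  polled: (110 − 147)² / 147 = 9.3129
  horned: (184 − 147)² / 147 = 9.3129
χ² = 9.3129 + 9.3129 = 18.6258 ≈ 18.626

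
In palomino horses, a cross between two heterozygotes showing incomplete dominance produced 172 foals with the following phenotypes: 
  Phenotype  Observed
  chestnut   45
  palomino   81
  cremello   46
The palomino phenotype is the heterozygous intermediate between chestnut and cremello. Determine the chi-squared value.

With incomplete dominance, a heterozygote × heterozygote cross gives a 1:2:1 phenotypic ratio.
Total ratio parts = 4. Expected numbers out of 172:
  chestnut: 172 × 1/4 = 43
  palomino: 172 × 2/4 = 86
  cremello: 172 × 1/4 = 43
χ² = Σ (O − E)² / E
  chestnut: (45 − 43)² / 43 = 0.0930
  palomino: (81 − 86)² / 86 = 0.2907
  cremello: (46 − 43)² / 43 = 0.2093
χ² = 0.0930 + 0.2907 + 0.2093 = 0.593

0.593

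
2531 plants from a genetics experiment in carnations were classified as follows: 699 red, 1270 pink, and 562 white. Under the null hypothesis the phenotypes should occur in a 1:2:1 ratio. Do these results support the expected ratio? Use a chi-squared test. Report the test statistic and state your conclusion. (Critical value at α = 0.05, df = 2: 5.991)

Total ratio parts = 4. Expected numbers out of 2531:
  red: 2531 × 1/4 = 632.75
  pink: 2531 × 2/4 = 1265.5
  white: 2531 × 1/4 = 632.75
χ² = Σ (O − E)² / E
  red: (699 − 632.75)² / 632.75 = 6.9365
  pink: (1270 − 1265.5)² / 1265.5 = 0.0160
  white: (562 − 632.75)² / 632.75 = 7.9108
χ² = 6.9365 + 0.0160 + 7.9108 = 14.8633 ≈ 14.863
Degrees of freedom = 3 − 1 = 2; critical value at α = 0.05 is 5.991.
Since 14.863 > 5.991, we reject the null hypothesis — the data do not fit the 1:2:1 ratio.

14.863; not consistent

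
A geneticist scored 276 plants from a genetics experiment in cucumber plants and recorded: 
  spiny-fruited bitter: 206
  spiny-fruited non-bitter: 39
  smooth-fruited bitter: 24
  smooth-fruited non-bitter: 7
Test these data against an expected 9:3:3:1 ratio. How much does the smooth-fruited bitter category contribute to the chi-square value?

The 9:3:3:1 ratio has 16 parts, so with N = 276 the expected counts are:
  spiny-fruited bitter: 276 × 9/16 = 155.25
  spiny-fruited non-bitter: 276 × 3/16 = 51.75
  smooth-fruited bitter: 276 × 3/16 = 51.75
  smooth-fruited non-bitter: 276 × 1/16 = 17.25
Contribution of smooth-fruited bitter: (24 − 51.75)² / 51.75 = 14.8804

14.880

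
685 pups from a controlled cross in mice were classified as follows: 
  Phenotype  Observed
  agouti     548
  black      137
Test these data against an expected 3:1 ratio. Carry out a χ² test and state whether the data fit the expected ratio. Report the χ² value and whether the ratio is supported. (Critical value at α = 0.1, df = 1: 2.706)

Total ratio parts = 4. Expected numbers out of 685:
  agouti: 685 × 3/4 = 513.75
  black: 685 × 1/4 = 171.25
χ² = Σ (O − E)² / E
  agouti: (548 − 513.75)² / 513.75 = 2.2833
  black: (137 − 171.25)² / 171.25 = 6.8500
χ² = 2.2833 + 6.8500 = 9.1333 ≈ 9.133
Degrees of freedom = 2 − 1 = 1; critical value at α = 0.1 is 2.706.
Since 9.133 > 2.706, we reject the null hypothesis — the data do not fit the 3:1 ratio.

9.133; not consistent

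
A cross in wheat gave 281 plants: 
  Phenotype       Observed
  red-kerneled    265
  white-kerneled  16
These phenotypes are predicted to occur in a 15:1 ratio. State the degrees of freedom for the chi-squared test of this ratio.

1

A goodness-of-fit test with 2 phenotype classes has df = 2 − 1 = 1.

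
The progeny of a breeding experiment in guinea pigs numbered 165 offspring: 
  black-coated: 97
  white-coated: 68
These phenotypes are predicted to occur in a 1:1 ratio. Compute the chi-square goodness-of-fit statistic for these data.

5.097

Total ratio parts = 2. Expected numbers out of 165:
  black-coated: 165 × 1/2 = 82.5
  white-coated: 165 × 1/2 = 82.5
χ² = Σ (O − E)² / E
  black-coated: (97 − 82.5)² / 82.5 = 2.5485
  white-coated: (68 − 82.5)² / 82.5 = 2.5485
χ² = 2.5485 + 2.5485 = 5.097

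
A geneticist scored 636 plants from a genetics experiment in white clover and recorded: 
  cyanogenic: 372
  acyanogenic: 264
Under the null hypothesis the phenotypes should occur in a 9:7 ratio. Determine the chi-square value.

1.297

Expected counts for N = 636 under a 9:7 ratio (total parts = 16):
  cyanogenic: 636 × 9/16 = 357.75
  acyanogenic: 636 × 7/16 = 278.25
χ² = Σ (O − E)² / E
  cyanogenic: (372 − 357.75)² / 357.75 = 0.5676
  acyanogenic: (264 − 278.25)² / 278.25 = 0.7298
χ² = 0.5676 + 0.7298 = 1.2974 ≈ 1.297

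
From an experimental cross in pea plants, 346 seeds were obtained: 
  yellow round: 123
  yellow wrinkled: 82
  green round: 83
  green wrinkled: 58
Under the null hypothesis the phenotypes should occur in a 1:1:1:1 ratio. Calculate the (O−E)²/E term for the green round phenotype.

Total ratio parts = 4. Expected numbers out of 346:
  yellow round: 346 × 1/4 = 86.5
  yellow wrinkled: 346 × 1/4 = 86.5
  green round: 346 × 1/4 = 86.5
  green wrinkled: 346 × 1/4 = 86.5
Contribution of green round: (83 − 86.5)² / 86.5 = 0.1416

0.142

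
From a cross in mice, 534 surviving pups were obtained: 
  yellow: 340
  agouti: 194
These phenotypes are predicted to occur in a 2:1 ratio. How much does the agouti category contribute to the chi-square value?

1.438

Expected counts for N = 534 under a 2:1 ratio (total parts = 3):
  yellow: 534 × 2/3 = 356
  agouti: 534 × 1/3 = 178
Contribution of agouti: (194 − 178)² / 178 = 1.4382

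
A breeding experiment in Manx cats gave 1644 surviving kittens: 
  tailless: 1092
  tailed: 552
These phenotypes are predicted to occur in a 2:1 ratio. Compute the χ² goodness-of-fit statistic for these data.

Total ratio parts = 3. Expected numbers out of 1644:
  tailless: 1644 × 2/3 = 1096
  tailed: 1644 × 1/3 = 548
χ² = Σ (O − E)² / E
  tailless: (1092 − 1096)² / 1096 = 0.0146
  tailed: (552 − 548)² / 548 = 0.0292
χ² = 0.0146 + 0.0292 = 0.0438 ≈ 0.044

0.044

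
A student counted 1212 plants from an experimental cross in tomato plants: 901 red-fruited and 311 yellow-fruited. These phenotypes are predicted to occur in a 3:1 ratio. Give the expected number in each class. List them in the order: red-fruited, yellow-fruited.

909, 303

The 3:1 ratio has 4 parts, so with N = 1212 the expected counts are:
  red-fruited: 1212 × 3/4 = 909
  yellow-fruited: 1212 × 1/4 = 303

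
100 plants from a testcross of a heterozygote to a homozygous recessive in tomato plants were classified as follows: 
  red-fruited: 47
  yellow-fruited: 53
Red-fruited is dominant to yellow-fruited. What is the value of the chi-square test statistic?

0.360

A testcross of a heterozygote (Aa × aa) gives a 1:1 phenotypic ratio.
Total ratio parts = 2. Expected numbers out of 100:
  red-fruited: 100 × 1/2 = 50
  yellow-fruited: 100 × 1/2 = 50
χ² = Σ (O − E)² / E
  red-fruited: (47 − 50)² / 50 = 0.1800
  yellow-fruited: (53 − 50)² / 50 = 0.1800
χ² = 0.1800 + 0.1800 = 0.360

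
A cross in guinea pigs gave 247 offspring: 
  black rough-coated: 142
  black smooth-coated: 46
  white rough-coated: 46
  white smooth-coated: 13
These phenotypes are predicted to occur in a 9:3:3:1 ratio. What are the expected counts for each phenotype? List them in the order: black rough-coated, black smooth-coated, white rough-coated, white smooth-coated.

138.9375, 46.3125, 46.3125, 15.4375

Expected counts for N = 247 under a 9:3:3:1 ratio (total parts = 16):
  black rough-coated: 247 × 9/16 = 138.9375
  black smooth-coated: 247 × 3/16 = 46.3125
  white rough-coated: 247 × 3/16 = 46.3125
  white smooth-coated: 247 × 1/16 = 15.4375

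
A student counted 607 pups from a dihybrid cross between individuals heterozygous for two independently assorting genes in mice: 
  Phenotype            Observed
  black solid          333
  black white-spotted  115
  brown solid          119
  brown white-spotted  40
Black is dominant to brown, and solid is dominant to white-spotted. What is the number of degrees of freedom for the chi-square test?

3

A dihybrid F₂ with independent assortment and complete dominance at both loci gives a 9:3:3:1 phenotypic ratio.
A goodness-of-fit test with 4 phenotype classes has df = 4 − 1 = 3.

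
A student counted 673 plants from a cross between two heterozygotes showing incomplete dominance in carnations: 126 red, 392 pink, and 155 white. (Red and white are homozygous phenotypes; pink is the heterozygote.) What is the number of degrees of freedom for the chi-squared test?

2

With incomplete dominance, a heterozygote × heterozygote cross gives a 1:2:1 phenotypic ratio.
A goodness-of-fit test with 3 phenotype classes has df = 3 − 1 = 2.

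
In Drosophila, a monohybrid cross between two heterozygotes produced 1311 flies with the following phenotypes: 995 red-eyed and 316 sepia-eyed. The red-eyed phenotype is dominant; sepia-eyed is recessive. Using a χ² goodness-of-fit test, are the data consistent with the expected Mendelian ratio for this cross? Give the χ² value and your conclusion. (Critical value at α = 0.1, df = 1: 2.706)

0.562; consistent

For a monohybrid cross between heterozygotes with complete dominance, the expected phenotypic ratio is 3:1.
Total ratio parts = 4. Expected numbers out of 1311:
  red-eyed: 1311 × 3/4 = 983.25
  sepia-eyed: 1311 × 1/4 = 327.75
χ² = Σ (O − E)² / E
  red-eyed: (995 − 983.25)² / 983.25 = 0.1404
  sepia-eyed: (316 − 327.75)² / 327.75 = 0.4212
χ² = 0.1404 + 0.4212 = 0.5616 ≈ 0.562
Degrees of freedom = 2 − 1 = 1; critical value at α = 0.1 is 2.706.
Since 0.562 < 2.706, we fail to reject the null hypothesis — the data are consistent with the 3:1 ratio.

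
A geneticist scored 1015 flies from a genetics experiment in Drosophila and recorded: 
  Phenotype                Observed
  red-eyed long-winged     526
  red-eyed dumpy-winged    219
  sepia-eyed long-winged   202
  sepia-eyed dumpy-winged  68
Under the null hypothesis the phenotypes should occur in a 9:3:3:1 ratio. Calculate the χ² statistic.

Total ratio parts = 16. Expected numbers out of 1015:
  red-eyed long-winged: 1015 × 9/16 = 570.9375
  red-eyed dumpy-winged: 1015 × 3/16 = 190.3125
  sepia-eyed long-winged: 1015 × 3/16 = 190.3125
  sepia-eyed dumpy-winged: 1015 × 1/16 = 63.4375
χ² = Σ (O − E)² / E
  red-eyed long-winged: (526 − 570.9375)² / 570.9375 = 3.5370
  red-eyed dumpy-winged: (219 − 190.3125)² / 190.3125 = 4.3243
  sepia-eyed long-winged: (202 − 190.3125)² / 190.3125 = 0.7178
  sepia-eyed dumpy-winged: (68 − 63.4375)² / 63.4375 = 0.3281
χ² = 3.5370 + 4.3243 + 0.7178 + 0.3281 = 8.9072 ≈ 8.907

8.907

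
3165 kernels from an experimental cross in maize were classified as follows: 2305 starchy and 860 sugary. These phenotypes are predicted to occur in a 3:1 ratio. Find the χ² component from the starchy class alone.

Expected counts for N = 3165 under a 3:1 ratio (total parts = 4):
  starchy: 3165 × 3/4 = 2373.75
  sugary: 3165 × 1/4 = 791.25
Contribution of starchy: (2305 − 2373.75)² / 2373.75 = 1.9912

1.991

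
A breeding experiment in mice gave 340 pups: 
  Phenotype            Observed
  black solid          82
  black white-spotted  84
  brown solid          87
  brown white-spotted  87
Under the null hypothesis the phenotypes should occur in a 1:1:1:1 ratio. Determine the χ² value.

Total ratio parts = 4. Expected numbers out of 340:
  black solid: 340 × 1/4 = 85
  black white-spotted: 340 × 1/4 = 85
  brown solid: 340 × 1/4 = 85
  brown white-spotted: 340 × 1/4 = 85
χ² = Σ (O − E)² / E
  black solid: (82 − 85)² / 85 = 0.1059
  black white-spotted: (84 − 85)² / 85 = 0.0118
  brown solid: (87 − 85)² / 85 = 0.0471
  brown white-spotted: (87 − 85)² / 85 = 0.0471
χ² = 0.1059 + 0.0118 + 0.0471 + 0.0471 = 0.2119 ≈ 0.212

0.212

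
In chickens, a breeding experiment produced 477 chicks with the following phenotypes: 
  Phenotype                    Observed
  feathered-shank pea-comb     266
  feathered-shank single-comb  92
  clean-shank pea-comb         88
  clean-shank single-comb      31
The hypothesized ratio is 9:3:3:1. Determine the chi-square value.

0.164

Under the 9:3:3:1 hypothesis (Σ ratio = 16, N = 477):
  feathered-shank pea-comb: 477 × 9/16 = 268.3125
  feathered-shank single-comb: 477 × 3/16 = 89.4375
  clean-shank pea-comb: 477 × 3/16 = 89.4375
  clean-shank single-comb: 477 × 1/16 = 29.8125
χ² = Σ (O − E)² / E
  feathered-shank pea-comb: (266 − 268.3125)² / 268.3125 = 0.0199
  feathered-shank single-comb: (92 − 89.4375)² / 89.4375 = 0.0734
  clean-shank pea-comb: (88 − 89.4375)² / 89.4375 = 0.0231
  clean-shank single-comb: (31 − 29.8125)² / 29.8125 = 0.0473
χ² = 0.0199 + 0.0734 + 0.0231 + 0.0473 = 0.1637 ≈ 0.164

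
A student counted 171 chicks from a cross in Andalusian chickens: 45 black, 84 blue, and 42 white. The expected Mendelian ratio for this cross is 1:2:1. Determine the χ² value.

Total ratio parts = 4. Expected numbers out of 171:
  black: 171 × 1/4 = 42.75
  blue: 171 × 2/4 = 85.5
  white: 171 × 1/4 = 42.75
χ² = Σ (O − E)² / E
  black: (45 − 42.75)² / 42.75 = 0.1184
  blue: (84 − 85.5)² / 85.5 = 0.0263
  white: (42 − 42.75)² / 42.75 = 0.0132
χ² = 0.1184 + 0.0263 + 0.0132 = 0.1579 ≈ 0.158

0.158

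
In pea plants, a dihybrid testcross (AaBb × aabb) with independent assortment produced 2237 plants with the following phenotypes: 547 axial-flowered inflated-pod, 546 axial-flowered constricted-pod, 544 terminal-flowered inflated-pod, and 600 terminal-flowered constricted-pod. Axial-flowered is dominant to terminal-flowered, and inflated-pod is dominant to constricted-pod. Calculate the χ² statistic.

3.967

A dihybrid testcross with independent assortment gives a 1:1:1:1 ratio.
Under the 1:1:1:1 hypothesis (Σ ratio = 4, N = 2237):
  axial-flowered inflated-pod: 2237 × 1/4 = 559.25
  axial-flowered constricted-pod: 2237 × 1/4 = 559.25
  terminal-flowered inflated-pod: 2237 × 1/4 = 559.25
  terminal-flowered constricted-pod: 2237 × 1/4 = 559.25
χ² = Σ (O − E)² / E
  axial-flowered inflated-pod: (547 − 559.25)² / 559.25 = 0.2683
  axial-flowered constricted-pod: (546 − 559.25)² / 559.25 = 0.3139
  terminal-flowered inflated-pod: (544 − 559.25)² / 559.25 = 0.4158
  terminal-flowered constricted-pod: (600 − 559.25)² / 559.25 = 2.9693
χ² = 0.2683 + 0.3139 + 0.4158 + 2.9693 = 3.9673 ≈ 3.967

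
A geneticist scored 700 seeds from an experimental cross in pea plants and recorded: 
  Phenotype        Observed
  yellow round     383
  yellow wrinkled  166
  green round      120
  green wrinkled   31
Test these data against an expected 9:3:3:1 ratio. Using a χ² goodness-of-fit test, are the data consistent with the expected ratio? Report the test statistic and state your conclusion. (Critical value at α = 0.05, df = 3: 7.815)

14.174; not consistent

Under the 9:3:3:1 hypothesis (Σ ratio = 16, N = 700):
  yellow round: 700 × 9/16 = 393.75
  yellow wrinkled: 700 × 3/16 = 131.25
  green round: 700 × 3/16 = 131.25
  green wrinkled: 700 × 1/16 = 43.75
χ² = Σ (O − E)² / E
  yellow round: (383 − 393.75)² / 393.75 = 0.2935
  yellow wrinkled: (166 − 131.25)² / 131.25 = 9.2005
  green round: (120 − 131.25)² / 131.25 = 0.9643
  green wrinkled: (31 − 43.75)² / 43.75 = 3.7157
χ² = 0.2935 + 9.2005 + 0.9643 + 3.7157 = 14.174
Degrees of freedom = 4 − 1 = 3; critical value at α = 0.05 is 7.815.
Since 14.174 > 7.815, we reject the null hypothesis — the data do not fit the 9:3:3:1 ratio.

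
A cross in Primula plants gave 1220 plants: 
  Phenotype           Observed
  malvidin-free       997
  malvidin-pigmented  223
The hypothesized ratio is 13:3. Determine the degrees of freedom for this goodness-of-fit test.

1

A goodness-of-fit test with 2 phenotype classes has df = 2 − 1 = 1.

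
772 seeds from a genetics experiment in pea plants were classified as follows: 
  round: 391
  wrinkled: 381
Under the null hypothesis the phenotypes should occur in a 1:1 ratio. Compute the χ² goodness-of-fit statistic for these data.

The 1:1 ratio has 2 parts, so with N = 772 the expected counts are:
  round: 772 × 1/2 = 386
  wrinkled: 772 × 1/2 = 386
χ² = Σ (O − E)² / E
  round: (391 − 386)² / 386 = 0.0648
  wrinkled: (381 − 386)² / 386 = 0.0648
χ² = 0.0648 + 0.0648 = 0.1296 ≈ 0.130

0.130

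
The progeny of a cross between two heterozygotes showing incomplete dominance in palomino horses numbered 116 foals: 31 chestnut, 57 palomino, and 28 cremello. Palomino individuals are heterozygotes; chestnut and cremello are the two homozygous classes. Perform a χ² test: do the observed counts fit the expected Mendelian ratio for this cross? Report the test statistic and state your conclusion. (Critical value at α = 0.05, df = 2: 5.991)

With incomplete dominance, a heterozygote × heterozygote cross gives a 1:2:1 phenotypic ratio.
Total ratio parts = 4. Expected numbers out of 116:
  chestnut: 116 × 1/4 = 29
  palomino: 116 × 2/4 = 58
  cremello: 116 × 1/4 = 29
χ² = Σ (O − E)² / E
  chestnut: (31 − 29)² / 29 = 0.1379
  palomino: (57 − 58)² / 58 = 0.0172
  cremello: (28 − 29)² / 29 = 0.0345
χ² = 0.1379 + 0.0172 + 0.0345 = 0.1896 ≈ 0.190
Degrees of freedom = 3 − 1 = 2; critical value at α = 0.05 is 5.991.
Since 0.190 < 5.991, we fail to reject the null hypothesis — the data are consistent with the 1:2:1 ratio.

0.190; consistent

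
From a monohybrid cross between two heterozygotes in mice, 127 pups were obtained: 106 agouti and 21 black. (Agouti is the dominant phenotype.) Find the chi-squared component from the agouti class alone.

For a monohybrid cross between heterozygotes with complete dominance, the expected phenotypic ratio is 3:1.
Expected counts for N = 127 under a 3:1 ratio (total parts = 4):
  agouti: 127 × 3/4 = 95.25
  black: 127 × 1/4 = 31.75
Contribution of agouti: (106 − 95.25)² / 95.25 = 1.2133

1.213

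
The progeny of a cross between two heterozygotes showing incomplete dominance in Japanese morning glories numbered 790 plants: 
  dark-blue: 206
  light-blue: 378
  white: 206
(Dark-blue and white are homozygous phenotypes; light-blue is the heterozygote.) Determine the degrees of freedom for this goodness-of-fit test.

2

With incomplete dominance, a heterozygote × heterozygote cross gives a 1:2:1 phenotypic ratio.
A goodness-of-fit test with 3 phenotype classes has df = 3 − 1 = 2.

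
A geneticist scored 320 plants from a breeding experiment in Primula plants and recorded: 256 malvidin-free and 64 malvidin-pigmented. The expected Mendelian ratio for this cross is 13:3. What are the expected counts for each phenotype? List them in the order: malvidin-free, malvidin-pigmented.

260, 60

The 13:3 ratio has 16 parts, so with N = 320 the expected counts are:
  malvidin-free: 320 × 13/16 = 260
  malvidin-pigmented: 320 × 3/16 = 60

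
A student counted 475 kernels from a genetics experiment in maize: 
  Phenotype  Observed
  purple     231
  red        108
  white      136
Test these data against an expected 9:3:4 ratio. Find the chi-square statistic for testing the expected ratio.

The 9:3:4 ratio has 16 parts, so with N = 475 the expected counts are:
  purple: 475 × 9/16 = 267.1875
  red: 475 × 3/16 = 89.0625
  white: 475 × 4/16 = 118.75
χ² = Σ (O − E)² / E
  purple: (231 − 267.1875)² / 267.1875 = 4.9012
  red: (108 − 89.0625)² / 89.0625 = 4.0267
  white: (136 − 118.75)² / 118.75 = 2.5058
χ² = 4.9012 + 4.0267 + 2.5058 = 11.4337 ≈ 11.434

11.434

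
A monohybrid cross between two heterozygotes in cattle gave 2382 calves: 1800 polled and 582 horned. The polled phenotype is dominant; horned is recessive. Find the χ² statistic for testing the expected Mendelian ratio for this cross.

0.408

For a monohybrid cross between heterozygotes with complete dominance, the expected phenotypic ratio is 3:1.
The 3:1 ratio has 4 parts, so with N = 2382 the expected counts are:
  polled: 2382 × 3/4 = 1786.5
  horned: 2382 × 1/4 = 595.5
χ² = Σ (O − E)² / E
  polled: (1800 − 1786.5)² / 1786.5 = 0.1020
  horned: (582 − 595.5)² / 595.5 = 0.3060
χ² = 0.1020 + 0.3060 = 0.408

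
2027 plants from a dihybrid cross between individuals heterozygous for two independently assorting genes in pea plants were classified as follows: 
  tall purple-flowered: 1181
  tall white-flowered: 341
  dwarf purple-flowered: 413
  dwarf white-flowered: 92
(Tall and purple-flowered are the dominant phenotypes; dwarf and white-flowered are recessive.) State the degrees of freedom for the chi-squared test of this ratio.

A dihybrid F₂ with independent assortment and complete dominance at both loci gives a 9:3:3:1 phenotypic ratio.
A goodness-of-fit test with 4 phenotype classes has df = 4 − 1 = 3.

3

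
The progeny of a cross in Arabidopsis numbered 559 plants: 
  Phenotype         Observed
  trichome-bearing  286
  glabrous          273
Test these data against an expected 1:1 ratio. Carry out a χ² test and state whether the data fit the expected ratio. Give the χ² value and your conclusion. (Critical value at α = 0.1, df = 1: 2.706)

The 1:1 ratio has 2 parts, so with N = 559 the expected counts are:
  trichome-bearing: 559 × 1/2 = 279.5
  glabrous: 559 × 1/2 = 279.5
χ² = Σ (O − E)² / E
  trichome-bearing: (286 − 279.5)² / 279.5 = 0.1512
  glabrous: (273 − 279.5)² / 279.5 = 0.1512
χ² = 0.1512 + 0.1512 = 0.3024 ≈ 0.302
Degrees of freedom = 2 − 1 = 1; critical value at α = 0.1 is 2.706.
Since 0.302 < 2.706, we fail to reject the null hypothesis — the data are consistent with the 1:1 ratio.

0.302; consistent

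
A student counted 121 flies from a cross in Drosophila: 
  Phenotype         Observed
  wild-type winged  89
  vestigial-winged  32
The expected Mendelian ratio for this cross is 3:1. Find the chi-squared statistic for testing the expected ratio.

Under the 3:1 hypothesis (Σ ratio = 4, N = 121):
  wild-type winged: 121 × 3/4 = 90.75
  vestigial-winged: 121 × 1/4 = 30.25
χ² = Σ (O − E)² / E
  wild-type winged: (89 − 90.75)² / 90.75 = 0.0337
  vestigial-winged: (32 − 30.25)² / 30.25 = 0.1012
χ² = 0.0337 + 0.1012 = 0.1349 ≈ 0.135

0.135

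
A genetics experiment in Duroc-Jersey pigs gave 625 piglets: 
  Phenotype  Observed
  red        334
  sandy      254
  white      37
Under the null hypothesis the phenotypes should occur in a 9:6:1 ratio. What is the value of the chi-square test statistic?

Under the 9:6:1 hypothesis (Σ ratio = 16, N = 625):
  red: 625 × 9/16 = 351.5625
  sandy: 625 × 6/16 = 234.375
  white: 625 × 1/16 = 39.0625
χ² = Σ (O − E)² / E
  red: (334 − 351.5625)² / 351.5625 = 0.8773
  sandy: (254 − 234.375)² / 234.375 = 1.6433
  white: (37 − 39.0625)² / 39.0625 = 0.1089
χ² = 0.8773 + 1.6433 + 0.1089 = 2.6295 ≈ 2.630

2.630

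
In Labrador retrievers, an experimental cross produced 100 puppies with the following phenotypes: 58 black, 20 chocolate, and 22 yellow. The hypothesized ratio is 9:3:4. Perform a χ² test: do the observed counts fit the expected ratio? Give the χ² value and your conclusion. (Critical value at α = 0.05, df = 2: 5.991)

0.498; consistent

Under the 9:3:4 hypothesis (Σ ratio = 16, N = 100):
  black: 100 × 9/16 = 56.25
  chocolate: 100 × 3/16 = 18.75
  yellow: 100 × 4/16 = 25
χ² = Σ (O − E)² / E
  black: (58 − 56.25)² / 56.25 = 0.0544
  chocolate: (20 − 18.75)² / 18.75 = 0.0833
  yellow: (22 − 25)² / 25 = 0.3600
χ² = 0.0544 + 0.0833 + 0.3600 = 0.4977 ≈ 0.498
Degrees of freedom = 3 − 1 = 2; critical value at α = 0.05 is 5.991.
Since 0.498 < 5.991, we fail to reject the null hypothesis — the data are consistent with the 9:3:4 ratio.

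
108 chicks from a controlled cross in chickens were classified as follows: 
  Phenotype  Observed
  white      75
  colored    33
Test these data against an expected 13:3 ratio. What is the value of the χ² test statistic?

9.880

Total ratio parts = 16. Expected numbers out of 108:
  white: 108 × 13/16 = 87.75
  colored: 108 × 3/16 = 20.25
χ² = Σ (O − E)² / E
  white: (75 − 87.75)² / 87.75 = 1.8526
  colored: (33 − 20.25)² / 20.25 = 8.0278
χ² = 1.8526 + 8.0278 = 9.8804 ≈ 9.880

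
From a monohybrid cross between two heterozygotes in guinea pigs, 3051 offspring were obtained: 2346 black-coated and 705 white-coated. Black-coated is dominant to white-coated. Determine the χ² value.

For a monohybrid cross between heterozygotes with complete dominance, the expected phenotypic ratio is 3:1.
Expected counts for N = 3051 under a 3:1 ratio (total parts = 4):
  black-coated: 3051 × 3/4 = 2288.25
  white-coated: 3051 × 1/4 = 762.75
χ² = Σ (O − E)² / E
  black-coated: (2346 − 2288.25)² / 2288.25 = 1.4575
  white-coated: (705 − 762.75)² / 762.75 = 4.3724
χ² = 1.4575 + 4.3724 = 5.8299 ≈ 5.830

5.830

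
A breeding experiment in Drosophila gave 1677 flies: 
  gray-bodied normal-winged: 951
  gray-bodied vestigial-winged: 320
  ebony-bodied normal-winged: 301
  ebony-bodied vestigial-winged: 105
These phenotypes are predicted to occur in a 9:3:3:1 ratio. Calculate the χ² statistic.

0.736

Total ratio parts = 16. Expected numbers out of 1677:
  gray-bodied normal-winged: 1677 × 9/16 = 943.3125
  gray-bodied vestigial-winged: 1677 × 3/16 = 314.4375
  ebony-bodied normal-winged: 1677 × 3/16 = 314.4375
  ebony-bodied vestigial-winged: 1677 × 1/16 = 104.8125
χ² = Σ (O − E)² / E
  gray-bodied normal-winged: (951 − 943.3125)² / 943.3125 = 0.0626
  gray-bodied vestigial-winged: (320 − 314.4375)² / 314.4375 = 0.0984
  ebony-bodied normal-winged: (301 − 314.4375)² / 314.4375 = 0.5743
  ebony-bodied vestigial-winged: (105 − 104.8125)² / 104.8125 = 0.0003
χ² = 0.0626 + 0.0984 + 0.5743 + 0.0003 = 0.7356 ≈ 0.736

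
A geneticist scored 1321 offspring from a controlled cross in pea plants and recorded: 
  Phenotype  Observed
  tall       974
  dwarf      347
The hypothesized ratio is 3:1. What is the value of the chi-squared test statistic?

1.133

The 3:1 ratio has 4 parts, so with N = 1321 the expected counts are:
  tall: 1321 × 3/4 = 990.75
  dwarf: 1321 × 1/4 = 330.25
χ² = Σ (O − E)² / E
  tall: (974 − 990.75)² / 990.75 = 0.2832
  dwarf: (347 − 330.25)² / 330.25 = 0.8495
χ² = 0.2832 + 0.8495 = 1.1327 ≈ 1.133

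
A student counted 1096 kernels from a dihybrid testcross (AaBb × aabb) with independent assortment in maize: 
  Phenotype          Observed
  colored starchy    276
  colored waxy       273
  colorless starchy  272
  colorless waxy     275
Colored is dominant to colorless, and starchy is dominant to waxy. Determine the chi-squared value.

A dihybrid testcross with independent assortment gives a 1:1:1:1 ratio.
Total ratio parts = 4. Expected numbers out of 1096:
  colored starchy: 1096 × 1/4 = 274
  colored waxy: 1096 × 1/4 = 274
  colorless starchy: 1096 × 1/4 = 274
  colorless waxy: 1096 × 1/4 = 274
χ² = Σ (O − E)² / E
  colored starchy: (276 − 274)² / 274 = 0.0146
  colored waxy: (273 − 274)² / 274 = 0.0036
  colorless starchy: (272 − 274)² / 274 = 0.0146
  colorless waxy: (275 − 274)² / 274 = 0.0036
χ² = 0.0146 + 0.0036 + 0.0146 + 0.0036 = 0.0364 ≈ 0.036

0.036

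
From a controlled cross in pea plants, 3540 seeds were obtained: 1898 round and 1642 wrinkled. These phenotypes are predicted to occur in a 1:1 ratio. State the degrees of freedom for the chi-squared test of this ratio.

A goodness-of-fit test with 2 phenotype classes has df = 2 − 1 = 1.

1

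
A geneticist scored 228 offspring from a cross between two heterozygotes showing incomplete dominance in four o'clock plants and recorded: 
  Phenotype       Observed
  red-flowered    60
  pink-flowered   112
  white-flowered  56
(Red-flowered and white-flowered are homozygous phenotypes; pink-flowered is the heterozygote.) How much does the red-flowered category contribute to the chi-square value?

0.158

With incomplete dominance, a heterozygote × heterozygote cross gives a 1:2:1 phenotypic ratio.
Expected counts for N = 228 under a 1:2:1 ratio (total parts = 4):
  red-flowered: 228 × 1/4 = 57
  pink-flowered: 228 × 2/4 = 114
  white-flowered: 228 × 1/4 = 57
Contribution of red-flowered: (60 − 57)² / 57 = 0.1579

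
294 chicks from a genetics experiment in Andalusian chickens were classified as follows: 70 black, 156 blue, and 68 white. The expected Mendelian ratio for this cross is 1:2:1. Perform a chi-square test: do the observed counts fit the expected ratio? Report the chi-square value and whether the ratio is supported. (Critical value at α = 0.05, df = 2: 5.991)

1.129; consistent

Total ratio parts = 4. Expected numbers out of 294:
  black: 294 × 1/4 = 73.5
  blue: 294 × 2/4 = 147
  white: 294 × 1/4 = 73.5
χ² = Σ (O − E)² / E
  black: (70 − 73.5)² / 73.5 = 0.1667
  blue: (156 − 147)² / 147 = 0.5510
  white: (68 − 73.5)² / 73.5 = 0.4116
χ² = 0.1667 + 0.5510 + 0.4116 = 1.1293 ≈ 1.129
Degrees of freedom = 3 − 1 = 2; critical value at α = 0.05 is 5.991.
Since 1.129 < 5.991, we fail to reject the null hypothesis — the data are consistent with the 1:2:1 ratio.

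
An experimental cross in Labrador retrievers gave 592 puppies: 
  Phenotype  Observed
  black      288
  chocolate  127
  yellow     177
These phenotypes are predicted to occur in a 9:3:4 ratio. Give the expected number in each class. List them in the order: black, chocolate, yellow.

333, 111, 148

Total ratio parts = 16. Expected numbers out of 592:
  black: 592 × 9/16 = 333
  chocolate: 592 × 3/16 = 111
  yellow: 592 × 4/16 = 148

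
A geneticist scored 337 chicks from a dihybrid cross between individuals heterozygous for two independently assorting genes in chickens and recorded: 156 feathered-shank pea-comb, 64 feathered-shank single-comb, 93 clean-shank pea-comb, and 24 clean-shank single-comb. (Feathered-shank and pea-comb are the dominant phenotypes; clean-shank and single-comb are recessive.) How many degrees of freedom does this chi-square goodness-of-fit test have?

A dihybrid F₂ with independent assortment and complete dominance at both loci gives a 9:3:3:1 phenotypic ratio.
A goodness-of-fit test with 4 phenotype classes has df = 4 − 1 = 3.

3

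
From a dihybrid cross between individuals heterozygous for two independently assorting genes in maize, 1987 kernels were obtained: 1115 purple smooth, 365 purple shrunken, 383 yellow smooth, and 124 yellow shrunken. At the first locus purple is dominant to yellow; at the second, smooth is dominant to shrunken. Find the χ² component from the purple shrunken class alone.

0.154

A dihybrid F₂ with independent assortment and complete dominance at both loci gives a 9:3:3:1 phenotypic ratio.
The 9:3:3:1 ratio has 16 parts, so with N = 1987 the expected counts are:
  purple smooth: 1987 × 9/16 = 1117.6875
  purple shrunken: 1987 × 3/16 = 372.5625
  yellow smooth: 1987 × 3/16 = 372.5625
  yellow shrunken: 1987 × 1/16 = 124.1875
Contribution of purple shrunken: (365 − 372.5625)² / 372.5625 = 0.1535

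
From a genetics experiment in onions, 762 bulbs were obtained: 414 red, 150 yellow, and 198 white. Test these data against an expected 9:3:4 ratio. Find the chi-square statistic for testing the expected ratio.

Expected counts for N = 762 under a 9:3:4 ratio (total parts = 16):
  red: 762 × 9/16 = 428.625
  yellow: 762 × 3/16 = 142.875
  white: 762 × 4/16 = 190.5
χ² = Σ (O − E)² / E
  red: (414 − 428.625)² / 428.625 = 0.4990
  yellow: (150 − 142.875)² / 142.875 = 0.3553
  white: (198 − 190.5)² / 190.5 = 0.2953
χ² = 0.4990 + 0.3553 + 0.2953 = 1.1496 ≈ 1.150

1.150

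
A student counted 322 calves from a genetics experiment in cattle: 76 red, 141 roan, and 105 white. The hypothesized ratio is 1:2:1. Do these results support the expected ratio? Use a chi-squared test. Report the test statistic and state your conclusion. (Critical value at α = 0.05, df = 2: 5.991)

Total ratio parts = 4. Expected numbers out of 322:
  red: 322 × 1/4 = 80.5
  roan: 322 × 2/4 = 161
  white: 322 × 1/4 = 80.5
χ² = Σ (O − E)² / E
  red: (76 − 80.5)² / 80.5 = 0.2516
  roan: (141 − 161)² / 161 = 2.4845
  white: (105 − 80.5)² / 80.5 = 7.4565
χ² = 0.2516 + 2.4845 + 7.4565 = 10.1926 ≈ 10.193
Degrees of freedom = 3 − 1 = 2; critical value at α = 0.05 is 5.991.
Since 10.193 > 5.991, we reject the null hypothesis — the data do not fit the 1:2:1 ratio.

10.193; not consistent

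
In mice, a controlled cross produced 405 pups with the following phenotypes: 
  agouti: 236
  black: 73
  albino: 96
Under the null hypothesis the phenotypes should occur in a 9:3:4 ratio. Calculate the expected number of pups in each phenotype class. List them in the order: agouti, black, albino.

Total ratio parts = 16. Expected numbers out of 405:
  agouti: 405 × 9/16 = 227.8125
  black: 405 × 3/16 = 75.9375
  albino: 405 × 4/16 = 101.25

227.8125, 75.9375, 101.25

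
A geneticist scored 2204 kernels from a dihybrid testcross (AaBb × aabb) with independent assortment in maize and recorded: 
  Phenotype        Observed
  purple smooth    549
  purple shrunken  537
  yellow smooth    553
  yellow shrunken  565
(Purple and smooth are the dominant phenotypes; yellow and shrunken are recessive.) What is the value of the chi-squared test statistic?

A dihybrid testcross with independent assortment gives a 1:1:1:1 ratio.
The 1:1:1:1 ratio has 4 parts, so with N = 2204 the expected counts are:
  purple smooth: 2204 × 1/4 = 551
  purple shrunken: 2204 × 1/4 = 551
  yellow smooth: 2204 × 1/4 = 551
  yellow shrunken: 2204 × 1/4 = 551
χ² = Σ (O − E)² / E
  purple smooth: (549 − 551)² / 551 = 0.0073
  purple shrunken: (537 − 551)² / 551 = 0.3557
  yellow smooth: (553 − 551)² / 551 = 0.0073
  yellow shrunken: (565 − 551)² / 551 = 0.3557
χ² = 0.0073 + 0.3557 + 0.0073 + 0.3557 = 0.726

0.726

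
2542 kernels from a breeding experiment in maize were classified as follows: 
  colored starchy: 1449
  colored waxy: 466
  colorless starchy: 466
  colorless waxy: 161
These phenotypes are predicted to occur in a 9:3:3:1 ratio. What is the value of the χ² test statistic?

The 9:3:3:1 ratio has 16 parts, so with N = 2542 the expected counts are:
  colored starchy: 2542 × 9/16 = 1429.875
  colored waxy: 2542 × 3/16 = 476.625
  colorless starchy: 2542 × 3/16 = 476.625
  colorless waxy: 2542 × 1/16 = 158.875
χ² = Σ (O − E)² / E
  colored starchy: (1449 − 1429.875)² / 1429.875 = 0.2558
  colored waxy: (466 − 476.625)² / 476.625 = 0.2369
  colorless starchy: (466 − 476.625)² / 476.625 = 0.2369
  colorless waxy: (161 − 158.875)² / 158.875 = 0.0284
χ² = 0.2558 + 0.2369 + 0.2369 + 0.0284 = 0.758

0.758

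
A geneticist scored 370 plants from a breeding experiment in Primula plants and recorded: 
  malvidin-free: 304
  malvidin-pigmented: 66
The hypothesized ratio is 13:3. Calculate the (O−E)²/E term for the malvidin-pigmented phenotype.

Expected counts for N = 370 under a 13:3 ratio (total parts = 16):
  malvidin-free: 370 × 13/16 = 300.625
  malvidin-pigmented: 370 × 3/16 = 69.375
Contribution of malvidin-pigmented: (66 − 69.375)² / 69.375 = 0.1642

0.164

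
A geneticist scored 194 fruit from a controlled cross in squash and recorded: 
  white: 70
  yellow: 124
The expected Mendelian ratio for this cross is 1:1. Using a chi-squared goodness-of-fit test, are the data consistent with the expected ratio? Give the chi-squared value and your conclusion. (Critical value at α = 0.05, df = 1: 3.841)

15.031; not consistent

Under the 1:1 hypothesis (Σ ratio = 2, N = 194):
  white: 194 × 1/2 = 97
  yellow: 194 × 1/2 = 97
χ² = Σ (O − E)² / E
  white: (70 − 97)² / 97 = 7.5155
  yellow: (124 − 97)² / 97 = 7.5155
χ² = 7.5155 + 7.5155 = 15.031
Degrees of freedom = 2 − 1 = 1; critical value at α = 0.05 is 3.841.
Since 15.031 > 3.841, we reject the null hypothesis — the data do not fit the 1:1 ratio.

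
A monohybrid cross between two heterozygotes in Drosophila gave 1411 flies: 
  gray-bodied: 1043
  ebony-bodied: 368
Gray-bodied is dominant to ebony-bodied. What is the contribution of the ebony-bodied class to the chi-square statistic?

For a monohybrid cross between heterozygotes with complete dominance, the expected phenotypic ratio is 3:1.
Total ratio parts = 4. Expected numbers out of 1411:
  gray-bodied: 1411 × 3/4 = 1058.25
  ebony-bodied: 1411 × 1/4 = 352.75
Contribution of ebony-bodied: (368 − 352.75)² / 352.75 = 0.6593

0.659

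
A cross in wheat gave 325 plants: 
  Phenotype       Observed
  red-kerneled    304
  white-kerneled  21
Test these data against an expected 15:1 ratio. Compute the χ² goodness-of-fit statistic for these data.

0.025

Under the 15:1 hypothesis (Σ ratio = 16, N = 325):
  red-kerneled: 325 × 15/16 = 304.6875
  white-kerneled: 325 × 1/16 = 20.3125
χ² = Σ (O − E)² / E
  red-kerneled: (304 − 304.6875)² / 304.6875 = 0.0016
  white-kerneled: (21 − 20.3125)² / 20.3125 = 0.0233
χ² = 0.0016 + 0.0233 = 0.0249 ≈ 0.025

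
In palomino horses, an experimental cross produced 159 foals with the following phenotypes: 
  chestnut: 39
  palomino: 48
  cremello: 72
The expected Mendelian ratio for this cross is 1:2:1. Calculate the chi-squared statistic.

Under the 1:2:1 hypothesis (Σ ratio = 4, N = 159):
  chestnut: 159 × 1/4 = 39.75
  palomino: 159 × 2/4 = 79.5
  cremello: 159 × 1/4 = 39.75
χ² = Σ (O − E)² / E
  chestnut: (39 − 39.75)² / 39.75 = 0.0142
  palomino: (48 − 79.5)² / 79.5 = 12.4811
  cremello: (72 − 39.75)² / 39.75 = 26.1651
χ² = 0.0142 + 12.4811 + 26.1651 = 38.6604 ≈ 38.660

38.660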